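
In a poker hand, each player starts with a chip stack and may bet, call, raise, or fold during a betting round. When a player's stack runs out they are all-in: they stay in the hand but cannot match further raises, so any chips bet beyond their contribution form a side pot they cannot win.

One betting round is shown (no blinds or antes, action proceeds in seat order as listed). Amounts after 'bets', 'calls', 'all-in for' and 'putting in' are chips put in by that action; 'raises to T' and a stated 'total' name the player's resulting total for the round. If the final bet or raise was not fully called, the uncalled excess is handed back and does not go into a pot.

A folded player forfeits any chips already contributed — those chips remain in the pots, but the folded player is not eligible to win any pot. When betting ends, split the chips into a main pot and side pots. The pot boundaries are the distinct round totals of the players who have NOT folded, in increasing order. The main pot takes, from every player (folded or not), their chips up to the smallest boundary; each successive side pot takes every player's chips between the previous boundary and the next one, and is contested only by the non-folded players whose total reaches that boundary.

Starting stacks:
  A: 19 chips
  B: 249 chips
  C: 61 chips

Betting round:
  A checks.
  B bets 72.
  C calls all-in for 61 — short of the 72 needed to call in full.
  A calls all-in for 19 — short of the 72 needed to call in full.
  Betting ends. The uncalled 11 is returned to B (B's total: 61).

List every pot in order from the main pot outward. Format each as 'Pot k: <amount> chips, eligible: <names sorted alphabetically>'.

Contributions (after 11 returned to B): A=19, B=61, C=61
Pot levels (distinct totals of non-folded players): 19, 61
Layer 1-19: 19 each from A, B, C = 19*3 = 57 chips; eligible A, B, C
Layer 20-61: 42 each from B, C = 42*2 = 84 chips; eligible B, C

Pot 1: 57 chips, eligible: A, B, C
Pot 2: 84 chips, eligible: B, C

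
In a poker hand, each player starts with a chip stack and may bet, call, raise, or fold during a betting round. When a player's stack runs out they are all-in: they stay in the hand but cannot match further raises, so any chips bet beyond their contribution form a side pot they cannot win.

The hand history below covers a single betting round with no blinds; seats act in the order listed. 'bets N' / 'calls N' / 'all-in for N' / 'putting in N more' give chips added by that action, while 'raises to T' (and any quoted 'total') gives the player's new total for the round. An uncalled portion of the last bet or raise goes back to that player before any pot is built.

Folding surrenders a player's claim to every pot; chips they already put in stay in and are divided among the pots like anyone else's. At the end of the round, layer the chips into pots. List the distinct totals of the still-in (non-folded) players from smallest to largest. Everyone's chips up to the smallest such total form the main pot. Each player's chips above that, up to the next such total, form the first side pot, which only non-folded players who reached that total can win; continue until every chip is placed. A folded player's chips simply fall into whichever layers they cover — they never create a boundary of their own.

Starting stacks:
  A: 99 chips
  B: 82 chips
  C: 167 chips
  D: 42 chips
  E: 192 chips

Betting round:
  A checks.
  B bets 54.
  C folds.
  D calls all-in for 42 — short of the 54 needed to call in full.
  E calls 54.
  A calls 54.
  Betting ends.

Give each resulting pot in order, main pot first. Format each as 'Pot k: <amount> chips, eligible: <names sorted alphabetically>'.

Contributions: A=54, B=54, D=42, E=54
Folded: C
Pot levels (distinct totals of non-folded players): 42, 54
Layer 1-42: 42 each from A, B, D, E = 42*4 = 168 chips; eligible A, B, D, E
Layer 43-54: 12 each from A, B, E = 12*3 = 36 chips; eligible A, B, E

Pot 1: 168 chips, eligible: A, B, D, E
Pot 2: 36 chips, eligible: A, B, E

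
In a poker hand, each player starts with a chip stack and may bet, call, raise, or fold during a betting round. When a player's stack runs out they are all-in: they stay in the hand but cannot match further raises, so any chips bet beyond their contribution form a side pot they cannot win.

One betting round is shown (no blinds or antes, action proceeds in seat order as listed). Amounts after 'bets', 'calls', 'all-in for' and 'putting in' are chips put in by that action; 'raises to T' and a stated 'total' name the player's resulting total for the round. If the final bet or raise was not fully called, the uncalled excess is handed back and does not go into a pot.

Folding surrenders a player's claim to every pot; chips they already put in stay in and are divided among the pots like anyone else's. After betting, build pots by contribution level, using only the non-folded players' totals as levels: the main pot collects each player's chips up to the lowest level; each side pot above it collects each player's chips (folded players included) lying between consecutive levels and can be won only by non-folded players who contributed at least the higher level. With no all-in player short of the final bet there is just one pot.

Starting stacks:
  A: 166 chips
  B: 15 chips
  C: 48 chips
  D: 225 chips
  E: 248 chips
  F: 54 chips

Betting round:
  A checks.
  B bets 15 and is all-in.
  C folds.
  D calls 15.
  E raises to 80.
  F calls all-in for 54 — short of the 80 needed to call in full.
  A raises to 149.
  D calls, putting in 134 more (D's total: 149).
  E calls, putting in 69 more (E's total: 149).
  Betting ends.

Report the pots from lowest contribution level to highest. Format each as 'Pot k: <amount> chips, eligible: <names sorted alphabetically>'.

Contributions: A=149, B=15, D=149, E=149, F=54
Folded: C
Pot levels (distinct totals of non-folded players): 15, 54, 149
Layer 1-15: 15 each from A, B, D, E, F = 15*5 = 75 chips; eligible A, B, D, E, F
Layer 16-54: 39 each from A, D, E, F = 39*4 = 156 chips; eligible A, D, E, F
Layer 55-149: 95 each from A, D, E = 95*3 = 285 chips; eligible A, D, E

Pot 1: 75 chips, eligible: A, B, D, E, F
Pot 2: 156 chips, eligible: A, D, E, F
Pot 3: 285 chips, eligible: A, D, E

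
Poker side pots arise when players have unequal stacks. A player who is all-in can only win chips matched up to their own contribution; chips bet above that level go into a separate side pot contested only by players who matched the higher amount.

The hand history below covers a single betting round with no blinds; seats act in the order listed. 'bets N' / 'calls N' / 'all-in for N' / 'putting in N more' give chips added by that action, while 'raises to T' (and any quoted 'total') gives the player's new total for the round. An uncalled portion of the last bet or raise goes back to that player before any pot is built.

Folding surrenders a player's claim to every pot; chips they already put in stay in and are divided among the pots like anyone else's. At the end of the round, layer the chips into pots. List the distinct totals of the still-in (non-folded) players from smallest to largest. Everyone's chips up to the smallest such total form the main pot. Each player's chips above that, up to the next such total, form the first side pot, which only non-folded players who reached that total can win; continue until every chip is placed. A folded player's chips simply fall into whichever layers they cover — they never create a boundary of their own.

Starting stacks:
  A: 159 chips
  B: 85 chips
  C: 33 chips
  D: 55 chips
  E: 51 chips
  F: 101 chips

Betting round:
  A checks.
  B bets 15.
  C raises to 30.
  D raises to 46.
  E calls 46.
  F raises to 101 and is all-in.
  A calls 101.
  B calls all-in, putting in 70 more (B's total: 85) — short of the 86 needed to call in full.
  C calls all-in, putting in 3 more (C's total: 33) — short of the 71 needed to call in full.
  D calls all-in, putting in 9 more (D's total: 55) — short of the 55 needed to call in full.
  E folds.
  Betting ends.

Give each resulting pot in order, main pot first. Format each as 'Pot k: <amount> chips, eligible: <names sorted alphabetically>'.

Contributions: A=101, B=85, C=33, D=55, E=46, F=101
Folded: E
Pot levels (distinct totals of non-folded players): 33, 55, 85, 101
Layer 1-33: 33 each from A, B, C, D, E, F = 33*6 = 198 chips; eligible A, B, C, D, F
Layer 34-55: A 22 + B 22 + D 22 + E 13 + F 22 = 101 chips; eligible A, B, D, F
Layer 56-85: 30 each from A, B, F = 30*3 = 90 chips; eligible A, B, F
Layer 86-101: 16 each from A, F = 16*2 = 32 chips; eligible A, F

Pot 1: 198 chips, eligible: A, B, C, D, F
Pot 2: 101 chips, eligible: A, B, D, F
Pot 3: 90 chips, eligible: A, B, F
Pot 4: 32 chips, eligible: A, F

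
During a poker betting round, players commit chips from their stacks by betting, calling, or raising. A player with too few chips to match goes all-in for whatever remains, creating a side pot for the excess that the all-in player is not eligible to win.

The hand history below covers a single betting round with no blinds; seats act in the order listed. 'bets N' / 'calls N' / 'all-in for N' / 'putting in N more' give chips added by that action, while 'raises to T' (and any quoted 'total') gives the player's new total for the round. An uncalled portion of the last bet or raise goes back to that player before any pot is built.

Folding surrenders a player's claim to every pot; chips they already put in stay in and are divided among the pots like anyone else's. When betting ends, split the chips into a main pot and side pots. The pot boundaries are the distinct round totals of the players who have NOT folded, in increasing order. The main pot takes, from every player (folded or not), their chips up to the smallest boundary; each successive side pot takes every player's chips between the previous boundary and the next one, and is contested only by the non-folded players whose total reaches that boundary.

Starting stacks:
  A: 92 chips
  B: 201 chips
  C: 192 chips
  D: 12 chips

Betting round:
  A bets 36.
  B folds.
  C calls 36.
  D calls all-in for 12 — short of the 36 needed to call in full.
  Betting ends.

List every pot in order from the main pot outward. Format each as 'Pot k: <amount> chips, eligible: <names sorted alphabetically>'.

Pot 1: 36 chips, eligible: A, C, D
Pot 2: 48 chips, eligible: A, C

Derivation:
Contributions: A=36, C=36, D=12
Folded: B
Pot levels (distinct totals of non-folded players): 12, 36
Layer 1-12: 12 each from A, C, D = 12*3 = 36 chips; eligible A, C, D
Layer 13-36: 24 each from A, C = 24*2 = 48 chips; eligible A, C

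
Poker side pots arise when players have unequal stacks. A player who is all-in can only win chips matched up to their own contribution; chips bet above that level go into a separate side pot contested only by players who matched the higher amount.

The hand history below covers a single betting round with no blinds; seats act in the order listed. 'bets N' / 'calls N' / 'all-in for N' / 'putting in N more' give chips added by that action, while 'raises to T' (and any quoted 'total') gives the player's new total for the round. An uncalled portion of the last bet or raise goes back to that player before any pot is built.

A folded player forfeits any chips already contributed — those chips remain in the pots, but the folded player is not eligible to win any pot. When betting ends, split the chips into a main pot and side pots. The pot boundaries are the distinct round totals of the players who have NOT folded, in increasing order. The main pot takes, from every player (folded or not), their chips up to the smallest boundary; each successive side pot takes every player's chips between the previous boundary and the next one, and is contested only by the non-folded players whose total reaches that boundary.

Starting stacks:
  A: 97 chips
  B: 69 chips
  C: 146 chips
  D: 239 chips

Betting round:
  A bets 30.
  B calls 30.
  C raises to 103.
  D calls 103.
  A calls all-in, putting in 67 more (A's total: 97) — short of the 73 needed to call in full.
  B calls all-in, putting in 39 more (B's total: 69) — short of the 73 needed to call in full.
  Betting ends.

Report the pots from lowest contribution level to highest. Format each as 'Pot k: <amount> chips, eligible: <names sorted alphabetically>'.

Contributions: A=97, B=69, C=103, D=103
Pot levels (distinct totals of non-folded players): 69, 97, 103
Layer 1-69: 69 each from A, B, C, D = 69*4 = 276 chips; eligible A, B, C, D
Layer 70-97: 28 each from A, C, D = 28*3 = 84 chips; eligible A, C, D
Layer 98-103: 6 each from C, D = 6*2 = 12 chips; eligible C, D

Pot 1: 276 chips, eligible: A, B, C, D
Pot 2: 84 chips, eligible: A, C, D
Pot 3: 12 chips, eligible: C, D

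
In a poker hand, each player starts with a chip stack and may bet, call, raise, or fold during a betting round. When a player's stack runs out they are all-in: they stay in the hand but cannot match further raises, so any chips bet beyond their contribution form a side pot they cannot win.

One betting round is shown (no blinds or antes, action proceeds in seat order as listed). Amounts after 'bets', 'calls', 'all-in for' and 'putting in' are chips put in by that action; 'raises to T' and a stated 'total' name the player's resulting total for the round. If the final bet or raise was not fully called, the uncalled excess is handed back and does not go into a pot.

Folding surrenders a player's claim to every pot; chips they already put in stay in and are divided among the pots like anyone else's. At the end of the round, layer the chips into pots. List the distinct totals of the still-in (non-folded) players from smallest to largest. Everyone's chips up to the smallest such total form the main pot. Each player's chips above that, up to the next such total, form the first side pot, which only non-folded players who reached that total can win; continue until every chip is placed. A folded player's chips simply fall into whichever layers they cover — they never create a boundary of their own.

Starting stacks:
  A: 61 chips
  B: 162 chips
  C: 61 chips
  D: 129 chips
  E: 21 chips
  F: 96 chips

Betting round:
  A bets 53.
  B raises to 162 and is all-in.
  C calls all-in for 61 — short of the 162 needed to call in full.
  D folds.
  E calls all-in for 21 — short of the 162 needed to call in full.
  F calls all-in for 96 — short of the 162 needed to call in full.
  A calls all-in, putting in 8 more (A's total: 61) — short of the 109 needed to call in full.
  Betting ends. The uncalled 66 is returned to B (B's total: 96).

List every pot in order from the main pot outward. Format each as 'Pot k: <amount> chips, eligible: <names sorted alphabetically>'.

Contributions (after 66 returned to B): A=61, B=96, C=61, E=21, F=96
Folded: D
Pot levels (distinct totals of non-folded players): 21, 61, 96
Layer 1-21: 21 each from A, B, C, E, F = 21*5 = 105 chips; eligible A, B, C, E, F
Layer 22-61: 40 each from A, B, C, F = 40*4 = 160 chips; eligible A, B, C, F
Layer 62-96: 35 each from B, F = 35*2 = 70 chips; eligible B, F

Pot 1: 105 chips, eligible: A, B, C, E, F
Pot 2: 160 chips, eligible: A, B, C, F
Pot 3: 70 chips, eligible: B, F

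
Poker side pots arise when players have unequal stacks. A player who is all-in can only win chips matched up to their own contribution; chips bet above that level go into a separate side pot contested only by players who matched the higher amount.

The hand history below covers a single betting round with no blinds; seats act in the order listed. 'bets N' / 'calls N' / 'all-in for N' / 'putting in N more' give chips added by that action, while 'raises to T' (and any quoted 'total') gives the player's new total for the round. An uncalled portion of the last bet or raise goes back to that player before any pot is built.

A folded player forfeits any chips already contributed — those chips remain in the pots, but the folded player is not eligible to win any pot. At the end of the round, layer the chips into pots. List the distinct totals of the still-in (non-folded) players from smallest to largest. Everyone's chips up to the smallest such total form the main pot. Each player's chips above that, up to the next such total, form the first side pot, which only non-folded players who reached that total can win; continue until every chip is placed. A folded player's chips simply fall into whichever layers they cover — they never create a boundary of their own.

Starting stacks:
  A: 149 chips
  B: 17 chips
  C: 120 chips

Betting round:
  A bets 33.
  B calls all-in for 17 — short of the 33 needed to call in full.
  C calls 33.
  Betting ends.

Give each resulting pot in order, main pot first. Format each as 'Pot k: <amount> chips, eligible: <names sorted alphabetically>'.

Pot 1: 51 chips, eligible: A, B, C
Pot 2: 32 chips, eligible: A, C

Derivation:
Contributions: A=33, B=17, C=33
Pot levels (distinct totals of non-folded players): 17, 33
Layer 1-17: 17 each from A, B, C = 17*3 = 51 chips; eligible A, B, C
Layer 18-33: 16 each from A, C = 16*2 = 32 chips; eligible A, C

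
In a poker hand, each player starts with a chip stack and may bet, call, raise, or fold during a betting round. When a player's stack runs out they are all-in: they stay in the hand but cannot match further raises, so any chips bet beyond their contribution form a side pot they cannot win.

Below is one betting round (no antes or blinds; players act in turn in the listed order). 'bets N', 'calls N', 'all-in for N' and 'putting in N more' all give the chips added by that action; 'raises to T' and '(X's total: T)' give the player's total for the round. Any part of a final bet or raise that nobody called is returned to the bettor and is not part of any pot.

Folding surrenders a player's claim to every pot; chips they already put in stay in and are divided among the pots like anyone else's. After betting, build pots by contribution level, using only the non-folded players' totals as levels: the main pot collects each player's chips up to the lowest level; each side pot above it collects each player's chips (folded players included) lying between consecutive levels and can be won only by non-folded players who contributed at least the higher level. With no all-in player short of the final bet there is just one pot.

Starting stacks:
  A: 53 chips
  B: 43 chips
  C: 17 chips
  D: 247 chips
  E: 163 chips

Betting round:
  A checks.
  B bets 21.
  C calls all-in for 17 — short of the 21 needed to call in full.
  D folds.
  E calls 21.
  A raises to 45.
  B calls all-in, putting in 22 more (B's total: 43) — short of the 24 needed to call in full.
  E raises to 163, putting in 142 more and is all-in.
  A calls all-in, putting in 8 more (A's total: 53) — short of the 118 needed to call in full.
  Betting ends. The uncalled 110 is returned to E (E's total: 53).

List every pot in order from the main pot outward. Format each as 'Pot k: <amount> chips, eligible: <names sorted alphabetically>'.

Contributions (after 110 returned to E): A=53, B=43, C=17, E=53
Folded: D
Pot levels (distinct totals of non-folded players): 17, 43, 53
Layer 1-17: 17 each from A, B, C, E = 17*4 = 68 chips; eligible A, B, C, E
Layer 18-43: 26 each from A, B, E = 26*3 = 78 chips; eligible A, B, E
Layer 44-53: 10 each from A, E = 10*2 = 20 chips; eligible A, E

Pot 1: 68 chips, eligible: A, B, C, E
Pot 2: 78 chips, eligible: A, B, E
Pot 3: 20 chips, eligible: A, E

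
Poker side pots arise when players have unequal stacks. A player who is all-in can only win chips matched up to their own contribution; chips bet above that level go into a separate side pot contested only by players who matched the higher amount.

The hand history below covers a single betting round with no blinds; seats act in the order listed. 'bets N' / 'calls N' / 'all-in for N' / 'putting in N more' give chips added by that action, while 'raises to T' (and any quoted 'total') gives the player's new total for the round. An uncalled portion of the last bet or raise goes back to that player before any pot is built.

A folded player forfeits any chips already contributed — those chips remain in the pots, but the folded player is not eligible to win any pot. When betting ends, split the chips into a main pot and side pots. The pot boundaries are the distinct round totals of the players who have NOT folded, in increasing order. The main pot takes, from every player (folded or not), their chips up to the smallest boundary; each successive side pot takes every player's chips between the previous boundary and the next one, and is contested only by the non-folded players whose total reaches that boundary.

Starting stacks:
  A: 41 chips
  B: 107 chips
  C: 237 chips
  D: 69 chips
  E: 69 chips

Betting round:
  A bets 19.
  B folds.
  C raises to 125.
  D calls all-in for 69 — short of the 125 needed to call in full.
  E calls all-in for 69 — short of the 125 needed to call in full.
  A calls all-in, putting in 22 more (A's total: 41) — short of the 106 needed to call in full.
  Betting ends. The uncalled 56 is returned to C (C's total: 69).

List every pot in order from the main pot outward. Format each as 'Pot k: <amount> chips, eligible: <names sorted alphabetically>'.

Contributions (after 56 returned to C): A=41, C=69, D=69, E=69
Folded: B
Pot levels (distinct totals of non-folded players): 41, 69
Layer 1-41: 41 each from A, C, D, E = 41*4 = 164 chips; eligible A, C, D, E
Layer 42-69: 28 each from C, D, E = 28*3 = 84 chips; eligible C, D, E

Pot 1: 164 chips, eligible: A, C, D, E
Pot 2: 84 chips, eligible: C, D, E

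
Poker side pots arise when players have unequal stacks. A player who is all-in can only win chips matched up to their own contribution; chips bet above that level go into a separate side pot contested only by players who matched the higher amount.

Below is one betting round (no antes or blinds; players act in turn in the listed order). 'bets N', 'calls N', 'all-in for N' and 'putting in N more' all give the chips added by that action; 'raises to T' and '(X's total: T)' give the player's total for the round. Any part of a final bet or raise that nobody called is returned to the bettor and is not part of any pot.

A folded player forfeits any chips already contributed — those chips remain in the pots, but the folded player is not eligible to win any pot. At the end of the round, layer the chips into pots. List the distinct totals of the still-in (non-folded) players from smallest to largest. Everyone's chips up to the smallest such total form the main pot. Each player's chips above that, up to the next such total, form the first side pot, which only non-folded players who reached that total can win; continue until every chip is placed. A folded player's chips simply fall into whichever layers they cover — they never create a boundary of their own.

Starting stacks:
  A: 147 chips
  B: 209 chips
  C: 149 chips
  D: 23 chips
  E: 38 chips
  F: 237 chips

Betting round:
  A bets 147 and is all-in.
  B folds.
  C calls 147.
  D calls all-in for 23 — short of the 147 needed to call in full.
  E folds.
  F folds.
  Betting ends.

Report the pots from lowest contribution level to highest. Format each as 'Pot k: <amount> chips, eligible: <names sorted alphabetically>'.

Contributions: A=147, C=147, D=23
Folded: B, E, F
Pot levels (distinct totals of non-folded players): 23, 147
Layer 1-23: 23 each from A, C, D = 23*3 = 69 chips; eligible A, C, D
Layer 24-147: 124 each from A, C = 124*2 = 248 chips; eligible A, C

Pot 1: 69 chips, eligible: A, C, D
Pot 2: 248 chips, eligible: A, C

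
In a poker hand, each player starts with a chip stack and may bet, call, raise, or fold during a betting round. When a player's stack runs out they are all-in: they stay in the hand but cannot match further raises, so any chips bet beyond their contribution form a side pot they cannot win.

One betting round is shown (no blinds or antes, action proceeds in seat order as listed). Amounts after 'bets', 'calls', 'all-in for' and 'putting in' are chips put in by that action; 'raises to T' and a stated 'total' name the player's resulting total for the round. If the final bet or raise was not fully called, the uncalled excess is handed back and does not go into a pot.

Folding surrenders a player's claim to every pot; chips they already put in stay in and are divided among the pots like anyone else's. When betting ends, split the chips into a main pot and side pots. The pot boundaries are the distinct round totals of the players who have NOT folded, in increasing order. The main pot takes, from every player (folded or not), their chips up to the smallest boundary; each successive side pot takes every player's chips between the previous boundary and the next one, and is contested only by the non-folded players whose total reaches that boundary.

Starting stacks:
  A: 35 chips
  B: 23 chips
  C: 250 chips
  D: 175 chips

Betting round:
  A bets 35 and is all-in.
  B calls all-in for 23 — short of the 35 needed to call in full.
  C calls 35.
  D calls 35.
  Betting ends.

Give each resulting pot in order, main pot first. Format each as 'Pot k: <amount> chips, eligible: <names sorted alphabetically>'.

Contributions: A=35, B=23, C=35, D=35
Pot levels (distinct totals of non-folded players): 23, 35
Layer 1-23: 23 each from A, B, C, D = 23*4 = 92 chips; eligible A, B, C, D
Layer 24-35: 12 each from A, C, D = 12*3 = 36 chips; eligible A, C, D

Pot 1: 92 chips, eligible: A, B, C, D
Pot 2: 36 chips, eligible: A, C, D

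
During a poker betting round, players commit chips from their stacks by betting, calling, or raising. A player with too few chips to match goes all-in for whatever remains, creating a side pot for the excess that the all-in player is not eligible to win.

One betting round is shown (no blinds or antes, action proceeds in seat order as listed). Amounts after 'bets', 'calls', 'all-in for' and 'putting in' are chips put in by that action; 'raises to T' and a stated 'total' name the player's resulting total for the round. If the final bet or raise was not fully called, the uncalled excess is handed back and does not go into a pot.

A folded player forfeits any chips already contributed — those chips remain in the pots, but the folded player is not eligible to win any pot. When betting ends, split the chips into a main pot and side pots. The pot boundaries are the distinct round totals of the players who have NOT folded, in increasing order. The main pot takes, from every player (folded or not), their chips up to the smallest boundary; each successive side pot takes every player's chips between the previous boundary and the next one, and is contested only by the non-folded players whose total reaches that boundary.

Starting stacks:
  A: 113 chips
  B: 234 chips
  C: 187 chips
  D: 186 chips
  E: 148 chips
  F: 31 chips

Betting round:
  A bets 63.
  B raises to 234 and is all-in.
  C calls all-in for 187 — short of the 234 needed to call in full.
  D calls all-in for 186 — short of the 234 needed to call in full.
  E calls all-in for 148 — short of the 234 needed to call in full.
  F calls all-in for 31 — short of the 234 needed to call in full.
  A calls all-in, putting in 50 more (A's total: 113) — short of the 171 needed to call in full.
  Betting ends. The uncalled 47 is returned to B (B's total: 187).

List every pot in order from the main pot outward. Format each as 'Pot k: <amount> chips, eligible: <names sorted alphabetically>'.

Contributions (after 47 returned to B): A=113, B=187, C=187, D=186, E=148, F=31
Pot levels (distinct totals of non-folded players): 31, 113, 148, 186, 187
Layer 1-31: 31 each from A, B, C, D, E, F = 31*6 = 186 chips; eligible A, B, C, D, E, F
Layer 32-113: 82 each from A, B, C, D, E = 82*5 = 410 chips; eligible A, B, C, D, E
Layer 114-148: 35 each from B, C, D, E = 35*4 = 140 chips; eligible B, C, D, E
Layer 149-186: 38 each from B, C, D = 38*3 = 114 chips; eligible B, C, D
Layer 187-187: 1 each from B, C = 1*2 = 2 chips; eligible B, C

Pot 1: 186 chips, eligible: A, B, C, D, E, F
Pot 2: 410 chips, eligible: A, B, C, D, E
Pot 3: 140 chips, eligible: B, C, D, E
Pot 4: 114 chips, eligible: B, C, D
Pot 5: 2 chips, eligible: B, C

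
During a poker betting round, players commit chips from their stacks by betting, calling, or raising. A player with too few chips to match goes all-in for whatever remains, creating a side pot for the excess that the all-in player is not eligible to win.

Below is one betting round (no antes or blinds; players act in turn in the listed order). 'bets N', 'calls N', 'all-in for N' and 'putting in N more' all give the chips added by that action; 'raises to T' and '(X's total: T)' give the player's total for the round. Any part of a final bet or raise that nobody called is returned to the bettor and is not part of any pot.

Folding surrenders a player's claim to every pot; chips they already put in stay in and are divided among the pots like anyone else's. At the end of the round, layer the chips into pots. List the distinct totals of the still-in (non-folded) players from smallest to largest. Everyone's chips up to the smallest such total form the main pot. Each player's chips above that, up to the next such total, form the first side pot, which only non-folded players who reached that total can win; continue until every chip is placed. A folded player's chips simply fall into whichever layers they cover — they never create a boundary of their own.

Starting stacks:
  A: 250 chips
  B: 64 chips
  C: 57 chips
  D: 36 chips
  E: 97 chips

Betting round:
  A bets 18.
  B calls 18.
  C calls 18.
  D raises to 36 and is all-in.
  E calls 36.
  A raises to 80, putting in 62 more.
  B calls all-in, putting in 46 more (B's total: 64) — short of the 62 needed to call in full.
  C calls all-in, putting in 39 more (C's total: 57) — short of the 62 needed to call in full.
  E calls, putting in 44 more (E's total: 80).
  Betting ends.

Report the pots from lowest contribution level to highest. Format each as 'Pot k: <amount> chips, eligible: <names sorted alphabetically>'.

Contributions: A=80, B=64, C=57, D=36, E=80
Pot levels (distinct totals of non-folded players): 36, 57, 64, 80
Layer 1-36: 36 each from A, B, C, D, E = 36*5 = 180 chips; eligible A, B, C, D, E
Layer 37-57: 21 each from A, B, C, E = 21*4 = 84 chips; eligible A, B, C, E
Layer 58-64: 7 each from A, B, E = 7*3 = 21 chips; eligible A, B, E
Layer 65-80: 16 each from A, E = 16*2 = 32 chips; eligible A, E

Pot 1: 180 chips, eligible: A, B, C, D, E
Pot 2: 84 chips, eligible: A, B, C, E
Pot 3: 21 chips, eligible: A, B, E
Pot 4: 32 chips, eligible: A, E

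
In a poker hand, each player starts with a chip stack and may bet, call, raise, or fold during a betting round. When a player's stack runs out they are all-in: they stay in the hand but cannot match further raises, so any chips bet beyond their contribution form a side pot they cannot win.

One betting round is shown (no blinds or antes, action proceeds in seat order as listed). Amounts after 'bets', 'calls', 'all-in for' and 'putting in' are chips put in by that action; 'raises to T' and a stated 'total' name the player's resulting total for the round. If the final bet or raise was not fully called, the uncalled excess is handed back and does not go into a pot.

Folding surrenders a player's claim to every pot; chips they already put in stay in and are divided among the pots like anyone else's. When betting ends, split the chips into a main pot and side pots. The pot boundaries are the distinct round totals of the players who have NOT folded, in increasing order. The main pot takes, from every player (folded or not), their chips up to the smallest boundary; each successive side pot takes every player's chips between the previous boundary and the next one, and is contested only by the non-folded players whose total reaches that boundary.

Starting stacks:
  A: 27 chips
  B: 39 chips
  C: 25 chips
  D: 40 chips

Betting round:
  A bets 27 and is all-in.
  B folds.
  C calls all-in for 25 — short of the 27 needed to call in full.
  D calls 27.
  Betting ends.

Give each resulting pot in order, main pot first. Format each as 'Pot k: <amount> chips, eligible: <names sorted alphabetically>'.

Pot 1: 75 chips, eligible: A, C, D
Pot 2: 4 chips, eligible: A, D

Derivation:
Contributions: A=27, C=25, D=27
Folded: B
Pot levels (distinct totals of non-folded players): 25, 27
Layer 1-25: 25 each from A, C, D = 25*3 = 75 chips; eligible A, C, D
Layer 26-27: 2 each from A, D = 2*2 = 4 chips; eligible A, D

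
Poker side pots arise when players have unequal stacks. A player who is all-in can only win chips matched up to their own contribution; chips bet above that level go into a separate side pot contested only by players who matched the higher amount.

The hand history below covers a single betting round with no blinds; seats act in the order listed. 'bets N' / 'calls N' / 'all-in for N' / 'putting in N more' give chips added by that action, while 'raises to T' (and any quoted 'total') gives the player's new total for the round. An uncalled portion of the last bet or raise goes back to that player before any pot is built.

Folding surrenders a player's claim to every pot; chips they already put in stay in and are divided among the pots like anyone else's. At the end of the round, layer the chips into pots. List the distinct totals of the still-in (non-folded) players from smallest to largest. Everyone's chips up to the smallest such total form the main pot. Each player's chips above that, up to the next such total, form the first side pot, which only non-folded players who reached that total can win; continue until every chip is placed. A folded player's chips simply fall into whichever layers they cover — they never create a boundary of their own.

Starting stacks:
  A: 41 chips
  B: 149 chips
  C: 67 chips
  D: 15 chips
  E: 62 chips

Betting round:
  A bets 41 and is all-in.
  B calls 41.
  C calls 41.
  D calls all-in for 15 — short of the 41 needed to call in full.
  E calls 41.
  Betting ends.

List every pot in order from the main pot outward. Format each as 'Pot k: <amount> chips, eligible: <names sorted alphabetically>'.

Contributions: A=41, B=41, C=41, D=15, E=41
Pot levels (distinct totals of non-folded players): 15, 41
Layer 1-15: 15 each from A, B, C, D, E = 15*5 = 75 chips; eligible A, B, C, D, E
Layer 16-41: 26 each from A, B, C, E = 26*4 = 104 chips; eligible A, B, C, E

Pot 1: 75 chips, eligible: A, B, C, D, E
Pot 2: 104 chips, eligible: A, B, C, E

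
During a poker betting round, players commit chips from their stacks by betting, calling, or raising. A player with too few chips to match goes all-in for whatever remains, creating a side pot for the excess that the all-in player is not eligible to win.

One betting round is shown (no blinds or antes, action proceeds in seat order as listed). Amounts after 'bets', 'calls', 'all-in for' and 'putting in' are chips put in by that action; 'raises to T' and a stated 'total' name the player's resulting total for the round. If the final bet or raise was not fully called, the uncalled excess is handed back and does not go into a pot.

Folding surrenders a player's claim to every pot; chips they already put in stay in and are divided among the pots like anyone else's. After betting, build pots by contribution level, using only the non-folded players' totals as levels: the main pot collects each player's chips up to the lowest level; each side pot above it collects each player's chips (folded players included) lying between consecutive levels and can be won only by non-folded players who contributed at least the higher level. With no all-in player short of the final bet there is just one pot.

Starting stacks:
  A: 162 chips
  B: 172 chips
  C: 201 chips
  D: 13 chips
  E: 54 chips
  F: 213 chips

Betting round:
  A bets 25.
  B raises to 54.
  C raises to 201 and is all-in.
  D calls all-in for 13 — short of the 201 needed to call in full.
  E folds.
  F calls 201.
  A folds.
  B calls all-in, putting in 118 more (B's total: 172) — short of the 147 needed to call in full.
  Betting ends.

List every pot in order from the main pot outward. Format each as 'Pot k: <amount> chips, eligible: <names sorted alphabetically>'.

Contributions: A=25, B=172, C=201, D=13, F=201
Folded: A, E
Pot levels (distinct totals of non-folded players): 13, 172, 201
Layer 1-13: 13 each from A, B, C, D, F = 13*5 = 65 chips; eligible B, C, D, F
Layer 14-172: A 12 + B 159 + C 159 + F 159 = 489 chips; eligible B, C, F
Layer 173-201: 29 each from C, F = 29*2 = 58 chips; eligible C, F

Pot 1: 65 chips, eligible: B, C, D, F
Pot 2: 489 chips, eligible: B, C, F
Pot 3: 58 chips, eligible: C, F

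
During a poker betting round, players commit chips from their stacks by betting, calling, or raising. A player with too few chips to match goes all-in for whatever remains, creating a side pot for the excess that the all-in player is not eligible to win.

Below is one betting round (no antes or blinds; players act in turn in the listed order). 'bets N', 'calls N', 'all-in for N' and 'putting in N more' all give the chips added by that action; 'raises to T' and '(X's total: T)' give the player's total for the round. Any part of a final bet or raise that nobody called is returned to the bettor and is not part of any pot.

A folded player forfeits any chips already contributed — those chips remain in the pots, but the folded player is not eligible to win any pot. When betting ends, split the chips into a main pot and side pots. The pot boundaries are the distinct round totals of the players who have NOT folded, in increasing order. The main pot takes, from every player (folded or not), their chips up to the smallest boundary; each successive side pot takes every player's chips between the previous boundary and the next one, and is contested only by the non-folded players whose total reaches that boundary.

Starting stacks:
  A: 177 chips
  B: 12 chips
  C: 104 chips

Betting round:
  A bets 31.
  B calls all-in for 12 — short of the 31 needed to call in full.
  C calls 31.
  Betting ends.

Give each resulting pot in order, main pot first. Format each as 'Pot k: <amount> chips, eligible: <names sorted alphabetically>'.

Contributions: A=31, B=12, C=31
Pot levels (distinct totals of non-folded players): 12, 31
Layer 1-12: 12 each from A, B, C = 12*3 = 36 chips; eligible A, B, C
Layer 13-31: 19 each from A, C = 19*2 = 38 chips; eligible A, C

Pot 1: 36 chips, eligible: A, B, C
Pot 2: 38 chips, eligible: A, C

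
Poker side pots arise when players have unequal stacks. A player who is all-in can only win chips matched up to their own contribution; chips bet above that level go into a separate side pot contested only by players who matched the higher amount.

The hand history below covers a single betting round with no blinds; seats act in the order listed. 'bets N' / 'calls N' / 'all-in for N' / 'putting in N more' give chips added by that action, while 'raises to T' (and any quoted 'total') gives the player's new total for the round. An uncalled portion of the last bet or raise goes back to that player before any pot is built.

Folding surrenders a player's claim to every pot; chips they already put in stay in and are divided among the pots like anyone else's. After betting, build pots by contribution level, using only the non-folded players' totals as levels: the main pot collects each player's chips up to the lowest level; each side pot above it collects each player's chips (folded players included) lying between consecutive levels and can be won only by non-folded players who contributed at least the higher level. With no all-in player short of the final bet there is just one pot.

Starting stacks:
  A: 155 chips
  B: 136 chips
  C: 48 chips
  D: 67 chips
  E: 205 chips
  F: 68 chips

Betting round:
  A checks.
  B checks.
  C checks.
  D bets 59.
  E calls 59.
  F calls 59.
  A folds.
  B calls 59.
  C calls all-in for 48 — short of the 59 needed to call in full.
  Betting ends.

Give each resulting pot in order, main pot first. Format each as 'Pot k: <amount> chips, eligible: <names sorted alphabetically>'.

Pot 1: 240 chips, eligible: B, C, D, E, F
Pot 2: 44 chips, eligible: B, D, E, F

Derivation:
Contributions: B=59, C=48, D=59, E=59, F=59
Folded: A
Pot levels (distinct totals of non-folded players): 48, 59
Layer 1-48: 48 each from B, C, D, E, F = 48*5 = 240 chips; eligible B, C, D, E, F
Layer 49-59: 11 each from B, D, E, F = 11*4 = 44 chips; eligible B, D, E, F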